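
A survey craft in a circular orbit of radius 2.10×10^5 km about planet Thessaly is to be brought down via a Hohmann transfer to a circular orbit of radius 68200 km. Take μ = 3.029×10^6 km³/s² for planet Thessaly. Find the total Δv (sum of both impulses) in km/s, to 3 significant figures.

Δv = 2.66 km/s

The Hohmann ellipse has a_t = (r₁ + r₂)/2 = 1.391×10^5 km.
At r₁ the circular-orbit speed is v₁ = √(μ/r₁) = 3.798 km/s.
Transfer-orbit speed at r₁ (vis-viva equation): v_a = √[μ(2/r₁ − 1/a_t)] = 2.659 km/s.
First burn Δv₁ = |v_a − v₁| = 1.139 km/s.
At r₂, v₂ = √(μ/r₂) = 6.664 km/s.
Transfer-orbit speed at r₂: v_p = √[μ(2/r₂ − 1/a_t)] = 8.188 km/s.
Second burn Δv₂ = |v₂ − v_p| = 1.524 km/s.
Δv = Δv₁ + Δv₂ = 1.139 + 1.524 = 2.663 km/s.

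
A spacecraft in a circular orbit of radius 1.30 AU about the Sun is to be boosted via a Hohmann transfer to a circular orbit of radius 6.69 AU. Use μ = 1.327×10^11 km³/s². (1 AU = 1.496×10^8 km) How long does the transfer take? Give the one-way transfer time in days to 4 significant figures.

In km: r₁ = 1.30 × 1.496×10^8 = 1.9448×10^8 km; r₂ = 6.69 × 1.496×10^8 = 1.000824×10^9 km.
Transfer-ellipse semi-major axis a_t = (r₁ + r₂)/2 = (1.9448×10^8 + 1.000824×10^9)/2 = 5.97652×10^8 km.
Half the transfer-orbit period gives t = π√(a_t³/μ) = 1.260×10^8 s.
Converting: 1.260×10^8 s ÷ 86400 s/day = 1458 days.

t = 1458 days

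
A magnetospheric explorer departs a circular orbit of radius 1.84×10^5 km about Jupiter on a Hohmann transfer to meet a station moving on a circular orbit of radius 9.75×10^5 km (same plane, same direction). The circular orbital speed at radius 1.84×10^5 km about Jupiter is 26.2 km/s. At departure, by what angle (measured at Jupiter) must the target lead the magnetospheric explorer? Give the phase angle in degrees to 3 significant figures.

From the circular-orbit relation v² = μ/r at r = 1.84×10^5 km: μ = v²r = (26.2)² × 1.84×10^5 = 1.26305×10^8 km³/s².
The Hohmann ellipse has a_t = (r₁ + r₂)/2 = 5.795×10^5 km.
The half-period of the transfer ellipse is t = π√(a_t³/μ) = 1.23316×10^5 s.
The target's mean motion on its circular orbit is ω₂ = √(μ/r₂³) = 1.16736×10^-5 rad/s.
Angle swept by the target during transfer: ω₂·t = 1.4395 rad = 82.48°.
Arrival is 180° from departure on the ellipse, so φ = 180° − 82.48° = 97.5°.

φ = 97.5°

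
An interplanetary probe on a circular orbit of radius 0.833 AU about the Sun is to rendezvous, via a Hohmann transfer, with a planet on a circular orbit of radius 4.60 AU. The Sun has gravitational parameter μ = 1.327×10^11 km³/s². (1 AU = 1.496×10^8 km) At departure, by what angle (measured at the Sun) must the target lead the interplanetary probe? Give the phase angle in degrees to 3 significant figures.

In km: r₁ = 0.833 × 1.496×10^8 = 1.246168×10^8 km; r₂ = 4.60 × 1.496×10^8 = 6.8816×10^8 km.
Semi-major axis of the transfer orbit: a_t = (1.246168×10^8 + 6.8816×10^8)/2 = 4.063884×10^8 km.
Transfer time t = π√(a_t³/μ) = 7.065×10^7 s.
Target angular speed ω₂ = √(μ/r₂³) = 2.018×10^-8 rad/s.
Angle swept by the target during transfer: ω₂·t = 1.4257 rad = 81.69°.
The interplanetary probe traverses 180° on the transfer ellipse, so the target must lead by 180° − 81.69° = 98.3°.

φ = 98.3°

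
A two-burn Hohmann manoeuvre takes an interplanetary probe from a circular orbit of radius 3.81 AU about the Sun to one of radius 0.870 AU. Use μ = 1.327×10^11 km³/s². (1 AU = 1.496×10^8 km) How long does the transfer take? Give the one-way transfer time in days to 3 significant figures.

t = 654 days

In km: r₁ = 3.81 × 1.496×10^8 = 5.69976×10^8 km; r₂ = 0.870 × 1.496×10^8 = 1.30152×10^8 km.
Transfer-ellipse semi-major axis a_t = (r₁ + r₂)/2 = (5.69976×10^8 + 1.30152×10^8)/2 = 3.50064×10^8 km.
Transfer time t = π√(a_t³/μ) = π√((3.50064×10^8)³ / 1.327×10^11) = 5.649×10^7 s.
Converting: 5.649×10^7 s ÷ 86400 s/day = 654 days.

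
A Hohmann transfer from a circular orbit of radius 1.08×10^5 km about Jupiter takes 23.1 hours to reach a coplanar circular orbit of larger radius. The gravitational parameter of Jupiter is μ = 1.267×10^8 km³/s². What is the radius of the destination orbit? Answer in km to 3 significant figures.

r₂ = 7.84×10^5 km

Transfer time t = 23.1 hours = 83160 s, and t = π√(a_t³/μ).
So a_t = (μ t²/π²)^(1/3) = (1.267×10^8 × (83160)² / π²)^(1/3) = 4.4610×10^5 km.
Since a_t = (r₁ + r₂)/2, r₂ = 2a_t − r₁ = 2×4.4610×10^5 − 1.080×10^5 = 7.842×10^5 km.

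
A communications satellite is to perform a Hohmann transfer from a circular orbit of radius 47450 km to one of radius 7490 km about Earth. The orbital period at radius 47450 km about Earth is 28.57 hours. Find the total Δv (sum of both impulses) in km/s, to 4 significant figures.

Δv = 3.678 km/s

From Kepler's third law T² = 4π²r³/μ at r = 47450 km, T = 28.57 hours = 28.57 × 3600 s = 1.02852×10^5 s: μ = 4π²r³/T² = 3.98697×10^5 km³/s².
Semi-major axis of the transfer orbit: a_t = (47450 + 7490)/2 = 27470 km.
Circular speed at r₁: v₁ = √(μ/r₁) = √(3.98697×10^5/47450) = 2.899 km/s.
Transfer-orbit speed at r₁ (v² = μ(2/r − 1/a)): v_a = √[μ(2/r₁ − 1/a_t)] = 1.514 km/s.
First burn Δv₁ = |v_a − v₁| = 1.385 km/s.
Circular speed at r₂: v₂ = √(μ/r₂) = 7.296 km/s.
Transfer-orbit speed at r₂: v_p = √[μ(2/r₂ − 1/a_t)] = 9.589 km/s.
Second burn Δv₂ = |v₂ − v_p| = 2.293 km/s.
Total Δv = Δv₁ + Δv₂ = 3.678 km/s.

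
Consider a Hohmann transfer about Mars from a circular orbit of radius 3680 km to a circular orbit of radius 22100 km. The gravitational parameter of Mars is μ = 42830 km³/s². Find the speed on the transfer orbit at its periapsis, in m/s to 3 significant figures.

v = 4470 m/s

Transfer-ellipse semi-major axis a_t = (r₁ + r₂)/2 = (3680 + 22100)/2 = 12890 km.
The periapsis of the transfer ellipse is at r = 3680 km.
Applying v² = μ(2/r − 1/a_t): v = 4.467 km/s.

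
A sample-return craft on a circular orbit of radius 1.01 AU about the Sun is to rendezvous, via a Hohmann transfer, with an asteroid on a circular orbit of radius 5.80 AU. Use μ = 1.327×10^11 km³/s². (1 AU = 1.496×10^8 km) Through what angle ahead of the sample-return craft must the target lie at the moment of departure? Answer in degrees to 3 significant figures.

φ = 99.0°

In km: r₁ = 1.01 × 1.496×10^8 = 1.51096×10^8 km; r₂ = 5.80 × 1.496×10^8 = 8.6768×10^8 km.
The Hohmann ellipse has a_t = (r₁ + r₂)/2 = 5.09388×10^8 km.
Transfer time t = π√(a_t³/μ) = 9.9148803×10^7 s.
Target angular speed ω₂ = √(μ/r₂³) = 1.4252665×10^-8 rad/s.
Angle swept by the target during transfer: ω₂·t = 1.41313 rad = 80.97°.
Arrival is 180° from departure on the ellipse, so φ = 180° − 80.97° = 99.0°.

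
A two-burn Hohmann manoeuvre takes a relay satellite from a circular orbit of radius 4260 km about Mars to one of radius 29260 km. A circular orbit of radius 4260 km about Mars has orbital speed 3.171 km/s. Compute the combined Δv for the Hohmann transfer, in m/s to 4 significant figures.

Δv = 1619 m/s

From the circular-orbit relation v² = μ/r at r = 4260 km: μ = v²r = (3.171)² × 4260 = 42835.3 km³/s².
Transfer-ellipse semi-major axis a_t = (r₁ + r₂)/2 = (4260 + 29260)/2 = 16760 km.
At r₁ the circular-orbit speed is v₁ = √(μ/r₁) = 3.171 km/s.
On the transfer ellipse at r₁, vis-viva equation gives v_p = √[μ(2/r₁ − 1/a_t)] = 4.190 km/s.
First burn Δv₁ = |v_p − v₁| = 1.019 km/s.
At r₂, v₂ = √(μ/r₂) = 1.2099 km/s.
Transfer-orbit speed at r₂: v_a = √[μ(2/r₂ − 1/a_t)] = 0.61000 km/s.
Second burn Δv₂ = |v₂ − v_a| = 0.5999 km/s.
Total Δv = Δv₁ + Δv₂ = 1.619 km/s.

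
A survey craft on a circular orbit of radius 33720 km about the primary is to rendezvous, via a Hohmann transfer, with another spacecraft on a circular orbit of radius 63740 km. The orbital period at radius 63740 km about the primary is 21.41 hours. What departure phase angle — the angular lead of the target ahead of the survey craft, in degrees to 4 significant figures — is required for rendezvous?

From Kepler's third law T² = 4π²r³/μ at r = 63740 km, T = 21.41 hours = 21.41 × 3600 s = 77076 s: μ = 4π²r³/T² = 1.72091×10^6 km³/s².
Semi-major axis of the transfer orbit: a_t = (33720 + 63740)/2 = 48730 km.
Transfer time t = π√(a_t³/μ) = 25760 s.
Target angular speed ω₂ = √(μ/r₂³) = 8.152×10^-5 rad/s.
Angle swept by the target during transfer: ω₂·t = 2.100 rad = 120.32°.
Arrival is 180° from departure on the ellipse, so φ = 180° − 120.32° = 59.68°.

φ = 59.68°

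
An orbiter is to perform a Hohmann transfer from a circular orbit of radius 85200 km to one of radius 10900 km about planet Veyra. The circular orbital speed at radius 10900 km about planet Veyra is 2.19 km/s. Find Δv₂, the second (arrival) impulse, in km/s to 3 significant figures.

From the circular-orbit relation v² = μ/r at r = 10900 km: μ = v²r = (2.19)² × 10900 = 52277.5 km³/s².
Semi-major axis of the transfer orbit: a_t = (85200 + 10900)/2 = 48050 km.
On the circular orbit at r = 10900 km, v_c = √(μ/r) = 2.1900 km/s.
Vis-viva on the transfer ellipse at r = 10900 km gives v_t = √[μ(2/r − 1/a_t)] = 2.9162 km/s.
Δv₂ = |v_t − v_c| = |2.9162 − 2.1900| = 0.7262 km/s.

Δv₂ = 0.726 km/s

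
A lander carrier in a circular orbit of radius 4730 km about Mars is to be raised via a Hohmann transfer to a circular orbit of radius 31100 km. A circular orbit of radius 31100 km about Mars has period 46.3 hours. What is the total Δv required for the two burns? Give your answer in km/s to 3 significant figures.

Δv = 1.52 km/s

From Kepler's third law T² = 4π²r³/μ at r = 31100 km, T = 46.3 hours = 46.3 × 3600 s = 1.6668×10^5 s: μ = 4π²r³/T² = 42743.9 km³/s².
The Hohmann ellipse has a_t = (r₁ + r₂)/2 = 17915 km.
Circular speed at r₁: v₁ = √(μ/r₁) = √(42743.9/4730) = 3.00612 km/s.
Transfer-orbit speed at r₁ (vis-viva): v_p = √[μ(2/r₁ − 1/a_t)] = 3.96076 km/s.
First burn Δv₁ = |v_p − v₁| = 0.9546 km/s.
At r₂, v₂ = √(μ/r₂) = 1.17235 km/s.
Transfer-orbit speed at r₂: v_a = √[μ(2/r₂ − 1/a_t)] = 0.602392 km/s.
Second burn Δv₂ = |v₂ − v_a| = 0.5700 km/s.
Total Δv = Δv₁ + Δv₂ = 1.525 km/s.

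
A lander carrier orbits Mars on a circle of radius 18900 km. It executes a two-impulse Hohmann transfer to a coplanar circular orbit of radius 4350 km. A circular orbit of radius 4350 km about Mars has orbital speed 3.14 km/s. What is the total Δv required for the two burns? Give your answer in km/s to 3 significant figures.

From the circular-orbit relation v² = μ/r at r = 4350 km: μ = v²r = (3.14)² × 4350 = 42889.3 km³/s².
Semi-major axis of the transfer orbit: a_t = (18900 + 4350)/2 = 11625 km.
Circular speed at r₁: v₁ = √(μ/r₁) = √(42889.3/18900) = 1.5064 km/s.
On the transfer ellipse at r₁, vis-viva equation gives v_a = √[μ(2/r₁ − 1/a_t)] = 0.92149 km/s.
First burn Δv₁ = |v_a − v₁| = 0.5849 km/s.
Circular speed at r₂: v₂ = √(μ/r₂) = 3.1400 km/s.
Transfer-orbit speed at r₂: v_p = √[μ(2/r₂ − 1/a_t)] = 4.0037 km/s.
Second burn Δv₂ = |v₂ − v_p| = 0.8637 km/s.
Total Δv = Δv₁ + Δv₂ = 1.449 km/s.

Δv = 1.45 km/s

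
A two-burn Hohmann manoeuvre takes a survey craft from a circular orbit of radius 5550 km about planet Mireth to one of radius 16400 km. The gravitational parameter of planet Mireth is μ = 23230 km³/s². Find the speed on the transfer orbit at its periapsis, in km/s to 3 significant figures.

Semi-major axis of the transfer orbit: a_t = (5550 + 16400)/2 = 10975 km.
The periapsis of the transfer ellipse is at r = 5550 km.
From the vis-viva equation, v = √[μ(2/r − 1/a_t)] = 2.501 km/s.

v = 2.50 km/s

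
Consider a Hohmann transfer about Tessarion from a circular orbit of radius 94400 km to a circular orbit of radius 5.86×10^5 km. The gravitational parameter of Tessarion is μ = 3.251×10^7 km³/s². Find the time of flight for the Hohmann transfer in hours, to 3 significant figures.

t = 30.4 hours

The Hohmann ellipse has a_t = (r₁ + r₂)/2 = 3.402×10^5 km.
By Kepler's third law the transfer-orbit period is T = 2π√(a_t³/μ), so t = T/2 = 1.093×10^5 s.
Converting: 1.093×10^5 s ÷ 3600 s/hour = 30.4 hours.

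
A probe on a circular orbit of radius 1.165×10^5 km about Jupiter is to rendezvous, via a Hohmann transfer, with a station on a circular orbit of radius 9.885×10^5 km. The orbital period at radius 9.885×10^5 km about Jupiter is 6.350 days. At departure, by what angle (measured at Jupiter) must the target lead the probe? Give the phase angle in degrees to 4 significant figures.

From Kepler's third law T² = 4π²r³/μ at r = 9.885×10^5 km, T = 6.350 days = 6.350 × 86400 s = 5.4864×10^5 s: μ = 4π²r³/T² = 1.26682×10^8 km³/s².
The Hohmann ellipse has a_t = (r₁ + r₂)/2 = 5.525×10^5 km.
Transfer time t = π√(a_t³/μ) = 1.14628×10^5 s.
The target's mean motion on its circular orbit is ω₂ = √(μ/r₂³) = 1.14523×10^-5 rad/s.
Angle swept by the target during transfer: ω₂·t = 1.3128 rad = 75.22°.
The probe traverses 180° on the transfer ellipse, so the target must lead by 180° − 75.22° = 104.8°.

φ = 104.8°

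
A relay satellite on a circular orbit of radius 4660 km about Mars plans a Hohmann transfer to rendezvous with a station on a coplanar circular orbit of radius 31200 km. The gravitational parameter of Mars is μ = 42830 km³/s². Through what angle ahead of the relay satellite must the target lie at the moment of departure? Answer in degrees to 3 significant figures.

The Hohmann ellipse has a_t = (r₁ + r₂)/2 = 17930 km.
The half-period of the transfer ellipse is t = π√(a_t³/μ) = 36445.7 s.
The target's mean motion on its circular orbit is ω₂ = √(μ/r₂³) = 3.75528×10^-5 rad/s.
Angle swept by the target during transfer: ω₂·t = 1.3686 rad = 78.42°.
The relay satellite traverses 180° on the transfer ellipse, so the target must lead by 180° − 78.42° = 102°.

φ = 102°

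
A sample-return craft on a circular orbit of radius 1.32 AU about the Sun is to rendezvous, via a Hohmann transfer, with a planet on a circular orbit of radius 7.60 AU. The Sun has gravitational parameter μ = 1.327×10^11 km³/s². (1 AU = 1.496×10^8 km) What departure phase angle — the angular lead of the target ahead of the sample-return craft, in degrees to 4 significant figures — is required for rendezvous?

In km: r₁ = 1.32 × 1.496×10^8 = 1.97472×10^8 km; r₂ = 7.60 × 1.496×10^8 = 1.13696×10^9 km.
The Hohmann ellipse has a_t = (r₁ + r₂)/2 = 6.67216×10^8 km.
The half-period of the transfer ellipse is t = π√(a_t³/μ) = 1.4863×10^8 s.
Target angular speed ω₂ = √(μ/r₂³) = 9.5021×10^-9 rad/s.
Angle swept by the target during transfer: ω₂·t = 1.4123 rad = 80.92°.
Arrival is 180° from departure on the ellipse, so φ = 180° − 80.92° = 99.08°.

φ = 99.08°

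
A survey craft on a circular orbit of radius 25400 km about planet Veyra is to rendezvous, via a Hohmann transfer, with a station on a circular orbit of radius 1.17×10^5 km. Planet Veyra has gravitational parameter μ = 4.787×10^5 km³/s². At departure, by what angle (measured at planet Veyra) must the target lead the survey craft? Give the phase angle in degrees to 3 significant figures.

Semi-major axis of the transfer orbit: a_t = (25400 + 1.170×10^5)/2 = 71200 km.
Transfer time t = π√(a_t³/μ) = 86265.700 s.
Target angular speed ω₂ = √(μ/r₂³) = 1.7288325×10^-5 rad/s.
Angle swept by the target during transfer: ω₂·t = 1.491389 rad = 85.4503°.
The survey craft traverses 180° on the transfer ellipse, so the target must lead by 180° − 85.4503° = 94.5°.

φ = 94.5°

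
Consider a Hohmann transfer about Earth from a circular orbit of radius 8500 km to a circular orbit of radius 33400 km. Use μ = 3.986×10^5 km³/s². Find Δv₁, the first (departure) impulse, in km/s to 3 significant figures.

Transfer-ellipse semi-major axis a_t = (r₁ + r₂)/2 = (8500 + 33400)/2 = 20950 km.
On the circular orbit at r = 8500 km, v_c = √(μ/r) = 6.848 km/s.
Transfer-orbit speed at the same r (vis-viva, a = a_t): v_t = √[μ(2/r − 1/a_t)] = 8.647 km/s.
Δv₁ = |v_t − v_c| = |8.647 − 6.848| = 1.799 km/s.

Δv₁ = 1.80 km/s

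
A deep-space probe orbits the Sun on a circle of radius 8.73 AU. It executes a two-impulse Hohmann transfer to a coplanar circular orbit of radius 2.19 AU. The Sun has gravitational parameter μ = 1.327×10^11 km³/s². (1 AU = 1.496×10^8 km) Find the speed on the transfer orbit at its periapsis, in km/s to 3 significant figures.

v = 25.4 km/s

In km: r₁ = 8.73 × 1.496×10^8 = 1.306008×10^9 km; r₂ = 2.19 × 1.496×10^8 = 3.27624×10^8 km.
Semi-major axis of the transfer orbit: a_t = (1.306008×10^9 + 3.27624×10^8)/2 = 8.16816×10^8 km.
The periapsis of the transfer ellipse is at r = 3.27624×10^8 km.
Applying v² = μ(2/r − 1/a_t): v = 25.45 km/s.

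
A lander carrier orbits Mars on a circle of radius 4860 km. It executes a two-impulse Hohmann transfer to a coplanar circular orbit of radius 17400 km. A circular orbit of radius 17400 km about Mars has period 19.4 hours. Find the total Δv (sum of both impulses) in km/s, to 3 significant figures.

From Kepler's third law T² = 4π²r³/μ at r = 17400 km, T = 19.4 hours = 19.4 × 3600 s = 69840 s: μ = 4π²r³/T² = 42638.2 km³/s².
The Hohmann ellipse has a_t = (r₁ + r₂)/2 = 11130 km.
At r₁ the circular-orbit speed is v₁ = √(μ/r₁) = 2.961975 km/s.
On the transfer ellipse at r₁, vis-viva equation gives v_p = √[μ(2/r₁ − 1/a_t)] = 3.703466 km/s.
First burn Δv₁ = |v_p − v₁| = 0.74149 km/s.
Circular speed at r₂: v₂ = √(μ/r₂) = 1.56540 km/s.
Transfer-orbit speed at r₂: v_a = √[μ(2/r₂ − 1/a_t)] = 1.03442 km/s.
Second burn Δv₂ = |v₂ − v_a| = 0.53098 km/s.
Δv = Δv₁ + Δv₂ = 0.74149 + 0.53098 = 1.272 km/s.

Δv = 1.27 km/s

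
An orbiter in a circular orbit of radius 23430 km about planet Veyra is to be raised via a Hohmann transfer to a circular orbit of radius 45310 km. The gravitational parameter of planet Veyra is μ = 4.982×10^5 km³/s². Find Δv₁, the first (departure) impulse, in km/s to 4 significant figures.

Δv₁ = 0.6833 km/s

Transfer-ellipse semi-major axis a_t = (r₁ + r₂)/2 = (23430 + 45310)/2 = 34370 km.
Circular speed at r = 23430 km: v_c = √(μ/r) = 4.6112 km/s.
Transfer-orbit speed at the same r (vis-viva, a = a_t): v_t = √[μ(2/r − 1/a_t)] = 5.2945 km/s.
Δv₁ = |v_t − v_c| = |5.2945 − 4.6112| = 0.6833 km/s.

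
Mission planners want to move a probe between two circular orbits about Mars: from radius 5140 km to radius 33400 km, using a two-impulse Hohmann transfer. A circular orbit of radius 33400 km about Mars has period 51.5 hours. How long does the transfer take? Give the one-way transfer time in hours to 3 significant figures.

From Kepler's third law T² = 4π²r³/μ at r = 33400 km, T = 51.5 hours = 51.5 × 3600 s = 1.854×10^5 s: μ = 4π²r³/T² = 42793.7 km³/s².
Transfer-ellipse semi-major axis a_t = (r₁ + r₂)/2 = (5140 + 33400)/2 = 19270 km.
By Kepler's third law the transfer-orbit period is T = 2π√(a_t³/μ), so t = T/2 = 40620 s.
Converting: 40620 s ÷ 3600 s/hour = 11.3 hours.

t = 11.3 hours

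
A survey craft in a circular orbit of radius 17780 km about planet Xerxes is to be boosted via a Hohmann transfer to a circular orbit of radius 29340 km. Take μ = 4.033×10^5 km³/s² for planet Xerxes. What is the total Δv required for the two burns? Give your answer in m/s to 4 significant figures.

Δv = 1039 m/s

The Hohmann ellipse has a_t = (r₁ + r₂)/2 = 23560 km.
At r₁ the circular-orbit speed is v₁ = √(μ/r₁) = 4.7626 km/s.
On the transfer ellipse at r₁, v² = μ(2/r − 1/a) gives v_p = √[μ(2/r₁ − 1/a_t)] = 5.3148 km/s.
First burn Δv₁ = |v_p − v₁| = 0.5522 km/s.
At r₂, v₂ = √(μ/r₂) = 3.7075 km/s.
Transfer-orbit speed at r₂: v_a = √[μ(2/r₂ − 1/a_t)] = 3.2208 km/s.
Second burn Δv₂ = |v₂ − v_a| = 0.4867 km/s.
Total Δv = Δv₁ + Δv₂ = 1.039 km/s.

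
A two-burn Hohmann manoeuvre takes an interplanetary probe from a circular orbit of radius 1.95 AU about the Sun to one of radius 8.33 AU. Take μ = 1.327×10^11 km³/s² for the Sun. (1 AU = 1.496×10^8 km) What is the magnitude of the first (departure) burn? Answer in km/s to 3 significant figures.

Δv₁ = 5.82 km/s

In km: r₁ = 1.95 × 1.496×10^8 = 2.9172×10^8 km; r₂ = 8.33 × 1.496×10^8 = 1.246168×10^9 km.
Semi-major axis of the transfer orbit: a_t = (2.9172×10^8 + 1.246168×10^9)/2 = 7.68944×10^8 km.
On the circular orbit at r = 2.9172×10^8 km, v_c = √(μ/r) = 21.328 km/s.
Transfer-orbit speed at the same r (vis-viva, a = a_t): v_t = √[μ(2/r − 1/a_t)] = 27.151 km/s.
Δv₁ = |v_t − v_c| = |27.151 − 21.328| = 5.823 km/s.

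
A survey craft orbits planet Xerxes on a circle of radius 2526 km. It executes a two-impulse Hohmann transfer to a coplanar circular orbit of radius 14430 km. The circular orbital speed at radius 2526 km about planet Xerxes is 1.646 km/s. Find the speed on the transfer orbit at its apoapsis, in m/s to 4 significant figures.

From the circular-orbit relation v² = μ/r at r = 2526 km: μ = v²r = (1.646)² × 2526 = 6843.73 km³/s².
Transfer-ellipse semi-major axis a_t = (r₁ + r₂)/2 = (2526 + 14430)/2 = 8478 km.
The apoapsis of the transfer ellipse is at r = 14430 km.
Applying v² = μ(2/r − 1/a_t): v = 0.3759 km/s.

v = 375.9 m/s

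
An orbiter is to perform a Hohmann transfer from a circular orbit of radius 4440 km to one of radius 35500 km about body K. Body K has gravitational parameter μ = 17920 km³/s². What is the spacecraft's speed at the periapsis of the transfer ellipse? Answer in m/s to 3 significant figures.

Transfer-ellipse semi-major axis a_t = (r₁ + r₂)/2 = (4440 + 35500)/2 = 19970 km.
The periapsis of the transfer ellipse is at r = 4440 km.
Vis-viva: v = √[μ(2/r − 1/a_t)] = √[17920 × (2/4440 − 1/19970)] = 2.679 km/s.

v = 2680 m/s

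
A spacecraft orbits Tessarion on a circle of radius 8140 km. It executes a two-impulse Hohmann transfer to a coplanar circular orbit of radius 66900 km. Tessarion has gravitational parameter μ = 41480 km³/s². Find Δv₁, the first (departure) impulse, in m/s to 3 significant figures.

Transfer-ellipse semi-major axis a_t = (r₁ + r₂)/2 = (8140 + 66900)/2 = 37520 km.
Circular speed at r = 8140 km: v_c = √(μ/r) = 2.2574 km/s.
Vis-viva on the transfer ellipse at r = 8140 km gives v_t = √[μ(2/r − 1/a_t)] = 3.0143 km/s.
Δv₁ = |v_t − v_c| = |3.0143 − 2.2574| = 0.7569 km/s.

Δv₁ = 757 m/s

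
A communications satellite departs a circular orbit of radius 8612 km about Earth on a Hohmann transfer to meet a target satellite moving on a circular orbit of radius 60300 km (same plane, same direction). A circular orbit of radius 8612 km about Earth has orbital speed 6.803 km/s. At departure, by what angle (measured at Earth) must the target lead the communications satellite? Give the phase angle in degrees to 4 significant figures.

From the circular-orbit relation v² = μ/r at r = 8612 km: μ = v²r = (6.803)² × 8612 = 3.98570×10^5 km³/s².
Transfer-ellipse semi-major axis a_t = (r₁ + r₂)/2 = (8612 + 60300)/2 = 34456 km.
The half-period of the transfer ellipse is t = π√(a_t³/μ) = 31826.9 s.
Target angular speed ω₂ = √(μ/r₂³) = 4.26360×10^-5 rad/s.
Angle swept by the target during transfer: ω₂·t = 1.35697 rad = 77.749°.
Arrival is 180° from departure on the ellipse, so φ = 180° − 77.749° = 102.3°.

φ = 102.3°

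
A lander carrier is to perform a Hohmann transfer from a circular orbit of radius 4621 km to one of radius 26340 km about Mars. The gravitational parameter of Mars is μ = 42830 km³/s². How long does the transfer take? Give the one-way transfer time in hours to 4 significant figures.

Transfer-ellipse semi-major axis a_t = (r₁ + r₂)/2 = (4621 + 26340)/2 = 15480.5 km.
Half the transfer-orbit period gives t = π√(a_t³/μ) = 29240 s.
Converting: 29240 s ÷ 3600 s/hour = 8.122 hours.

t = 8.122 hours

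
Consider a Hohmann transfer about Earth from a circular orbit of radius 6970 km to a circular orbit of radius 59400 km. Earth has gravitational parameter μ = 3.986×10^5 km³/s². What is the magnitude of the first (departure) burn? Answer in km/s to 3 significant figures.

Semi-major axis of the transfer orbit: a_t = (6970 + 59400)/2 = 33185 km.
Circular speed at r = 6970 km: v_c = √(μ/r) = 7.56227 km/s.
Transfer-orbit speed at the same r (vis-viva, a = a_t): v_t = √[μ(2/r − 1/a_t)] = 10.1175 km/s.
Δv₁ = |v_t − v_c| = |10.1175 − 7.56227| = 2.555 km/s.

Δv₁ = 2.56 km/s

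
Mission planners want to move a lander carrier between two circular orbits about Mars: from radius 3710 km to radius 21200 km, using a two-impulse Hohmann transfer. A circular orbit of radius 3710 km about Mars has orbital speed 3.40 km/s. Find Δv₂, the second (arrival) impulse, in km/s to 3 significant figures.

From the circular-orbit relation v² = μ/r at r = 3710 km: μ = v²r = (3.40)² × 3710 = 42887.6 km³/s².
Semi-major axis of the transfer orbit: a_t = (3710 + 21200)/2 = 12455 km.
Circular speed at r = 21200 km: v_c = √(μ/r) = 1.422322 km/s.
Vis-viva on the transfer ellipse at r = 21200 km gives v_t = √[μ(2/r − 1/a_t)] = 0.7762704 km/s.
Δv₂ = |v_t − v_c| = |0.7762704 − 1.422322| = 0.6461 km/s.

Δv₂ = 0.646 km/s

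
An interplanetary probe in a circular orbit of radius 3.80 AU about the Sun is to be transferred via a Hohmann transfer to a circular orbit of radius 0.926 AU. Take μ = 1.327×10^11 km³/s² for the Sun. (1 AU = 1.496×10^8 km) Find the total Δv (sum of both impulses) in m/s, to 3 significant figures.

Δv = 14000 m/s

In km: r₁ = 3.80 × 1.496×10^8 = 5.6848×10^8 km; r₂ = 0.926 × 1.496×10^8 = 1.385296×10^8 km.
The Hohmann ellipse has a_t = (r₁ + r₂)/2 = 3.535048×10^8 km.
At r₁ the circular-orbit speed is v₁ = √(μ/r₁) = 15.278 km/s.
Transfer-orbit speed at r₁ (vis-viva equation): v_a = √[μ(2/r₁ − 1/a_t)] = 9.5643 km/s.
First burn Δv₁ = |v_a − v₁| = 5.714 km/s.
At r₂, v₂ = √(μ/r₂) = 30.9503 km/s.
Transfer-orbit speed at r₂: v_p = √[μ(2/r₂ − 1/a_t)] = 39.2486 km/s.
Second burn Δv₂ = |v₂ − v_p| = 8.298 km/s.
Δv = Δv₁ + Δv₂ = 5.714 + 8.298 = 14.01 km/s.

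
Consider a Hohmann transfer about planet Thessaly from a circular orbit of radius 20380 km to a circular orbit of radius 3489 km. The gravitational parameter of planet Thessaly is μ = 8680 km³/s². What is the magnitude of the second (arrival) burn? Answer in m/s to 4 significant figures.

Transfer-ellipse semi-major axis a_t = (r₁ + r₂)/2 = (20380 + 3489)/2 = 11934.5 km.
On the circular orbit at r = 3489 km, v_c = √(μ/r) = 1.57728 km/s.
Transfer-orbit speed at the same r (vis-viva, a = a_t): v_t = √[μ(2/r − 1/a_t)] = 2.06115 km/s.
Δv₂ = |v_t − v_c| = |2.06115 − 1.57728| = 0.4839 km/s.

Δv₂ = 483.9 m/s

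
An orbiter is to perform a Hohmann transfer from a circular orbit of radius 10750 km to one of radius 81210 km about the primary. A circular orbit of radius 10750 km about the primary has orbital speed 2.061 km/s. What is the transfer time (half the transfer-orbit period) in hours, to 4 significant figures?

t = 40.26 hours

From the circular-orbit relation v² = μ/r at r = 10750 km: μ = v²r = (2.061)² × 10750 = 45663.0 km³/s².
Semi-major axis of the transfer orbit: a_t = (10750 + 81210)/2 = 45980 km.
Transfer time t = π√(a_t³/μ) = π√((45980)³ / 45663.0) = 1.4495×10^5 s.
Converting: 1.4495×10^5 s ÷ 3600 s/hour = 40.26 hours.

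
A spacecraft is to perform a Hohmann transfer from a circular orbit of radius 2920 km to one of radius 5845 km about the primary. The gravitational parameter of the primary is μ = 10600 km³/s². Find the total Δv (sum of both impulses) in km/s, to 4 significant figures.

Δv = 0.5425 km/s

Transfer-ellipse semi-major axis a_t = (r₁ + r₂)/2 = (2920 + 5845)/2 = 4382.5 km.
At r₁ the circular-orbit speed is v₁ = √(μ/r₁) = 1.9053 km/s.
On the transfer ellipse at r₁, v² = μ(2/r − 1/a) gives v_p = √[μ(2/r₁ − 1/a_t)] = 2.2004 km/s.
First burn Δv₁ = |v_p − v₁| = 0.2951 km/s.
Circular speed at r₂: v₂ = √(μ/r₂) = 1.34667 km/s.
Transfer-orbit speed at r₂: v_a = √[μ(2/r₂ − 1/a_t)] = 1.09924 km/s.
Second burn Δv₂ = |v₂ − v_a| = 0.2474 km/s.
Total Δv = Δv₁ + Δv₂ = 0.5425 km/s.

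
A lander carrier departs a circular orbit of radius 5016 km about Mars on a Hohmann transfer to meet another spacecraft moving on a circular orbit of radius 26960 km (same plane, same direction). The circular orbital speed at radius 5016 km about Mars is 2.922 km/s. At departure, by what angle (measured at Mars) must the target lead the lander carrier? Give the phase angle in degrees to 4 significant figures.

φ = 97.80°

From the circular-orbit relation v² = μ/r at r = 5016 km: μ = v²r = (2.922)² × 5016 = 42827.0 km³/s².
The Hohmann ellipse has a_t = (r₁ + r₂)/2 = 15988 km.
The half-period of the transfer ellipse is t = π√(a_t³/μ) = 30689 s.
The target's mean motion on its circular orbit is ω₂ = √(μ/r₂³) = 4.6750×10^-5 rad/s.
Angle swept by the target during transfer: ω₂·t = 1.4347 rad = 82.20°.
Arrival is 180° from departure on the ellipse, so φ = 180° − 82.20° = 97.80°.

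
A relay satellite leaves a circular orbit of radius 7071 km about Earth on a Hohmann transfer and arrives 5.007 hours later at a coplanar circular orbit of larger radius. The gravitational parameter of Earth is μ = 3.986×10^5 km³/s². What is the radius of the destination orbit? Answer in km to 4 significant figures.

Transfer time t = 5.007 hours = 18025.2 s, and t = π√(a_t³/μ).
So a_t = (μ t²/π²)^(1/3) = (3.986×10^5 × (18025.2)² / π²)^(1/3) = 23587 km.
Since a_t = (r₁ + r₂)/2, r₂ = 2a_t − r₁ = 2×23587 − 7071 = 40103 km.

r₂ = 40100 km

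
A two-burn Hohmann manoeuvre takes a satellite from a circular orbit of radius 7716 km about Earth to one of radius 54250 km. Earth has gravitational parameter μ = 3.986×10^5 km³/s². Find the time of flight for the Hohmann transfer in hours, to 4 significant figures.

t = 7.538 hours

Semi-major axis of the transfer orbit: a_t = (7716 + 54250)/2 = 30983 km.
Half the transfer-orbit period gives t = π√(a_t³/μ) = 27137 s.
Converting: 27137 s ÷ 3600 s/hour = 7.538 hours.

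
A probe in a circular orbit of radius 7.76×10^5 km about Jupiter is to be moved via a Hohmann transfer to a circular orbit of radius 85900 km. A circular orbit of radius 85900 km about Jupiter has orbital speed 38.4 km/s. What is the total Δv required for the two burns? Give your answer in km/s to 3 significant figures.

From the circular-orbit relation v² = μ/r at r = 85900 km: μ = v²r = (38.4)² × 85900 = 1.26665×10^8 km³/s².
Semi-major axis of the transfer orbit: a_t = (7.760×10^5 + 85900)/2 = 4.3095×10^5 km.
At r₁ the circular-orbit speed is v₁ = √(μ/r₁) = 12.776 km/s.
Transfer-orbit speed at r₁ (v² = μ(2/r − 1/a)): v_a = √[μ(2/r₁ − 1/a_t)] = 5.7040 km/s.
First burn Δv₁ = |v_a − v₁| = 7.072 km/s.
Circular speed at r₂: v₂ = √(μ/r₂) = 38.40 km/s.
Transfer-orbit speed at r₂: v_p = √[μ(2/r₂ − 1/a_t)] = 51.53 km/s.
Second burn Δv₂ = |v₂ − v_p| = 13.13 km/s.
Δv = Δv₁ + Δv₂ = 7.072 + 13.13 = 20.20 km/s.

Δv = 20.2 km/s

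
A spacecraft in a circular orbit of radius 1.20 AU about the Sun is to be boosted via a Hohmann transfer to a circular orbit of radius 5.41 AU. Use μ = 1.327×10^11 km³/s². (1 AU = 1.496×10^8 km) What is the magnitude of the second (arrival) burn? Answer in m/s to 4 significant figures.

In km: r₁ = 1.20 × 1.496×10^8 = 1.7952×10^8 km; r₂ = 5.41 × 1.496×10^8 = 8.09336×10^8 km.
Transfer-ellipse semi-major axis a_t = (r₁ + r₂)/2 = (1.7952×10^8 + 8.09336×10^8)/2 = 4.94428×10^8 km.
On the circular orbit at r = 8.09336×10^8 km, v_c = √(μ/r) = 12.805 km/s.
Vis-viva on the transfer ellipse at r = 8.09336×10^8 km gives v_t = √[μ(2/r − 1/a_t)] = 7.7157 km/s.
Δv₂ = |v_t − v_c| = |7.7157 − 12.805| = 5.089 km/s.

Δv₂ = 5089 m/s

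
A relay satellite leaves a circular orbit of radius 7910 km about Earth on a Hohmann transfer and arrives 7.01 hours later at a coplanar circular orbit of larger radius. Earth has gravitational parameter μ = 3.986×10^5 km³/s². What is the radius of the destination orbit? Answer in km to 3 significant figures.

r₂ = 51100 km

Transfer time t = 7.01 hours = 25236 s, and t = π√(a_t³/μ).
So a_t = (μ t²/π²)^(1/3) = (3.986×10^5 × (25236)² / π²)^(1/3) = 29518 km.
Since a_t = (r₁ + r₂)/2, r₂ = 2a_t − r₁ = 2×29518 − 7910 = 51126 km.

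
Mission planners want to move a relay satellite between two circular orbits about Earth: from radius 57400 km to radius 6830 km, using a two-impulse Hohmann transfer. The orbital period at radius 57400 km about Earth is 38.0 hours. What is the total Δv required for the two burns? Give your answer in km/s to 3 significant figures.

From Kepler's third law T² = 4π²r³/μ at r = 57400 km, T = 38.0 hours = 38.0 × 3600 s = 1.368×10^5 s: μ = 4π²r³/T² = 3.98954×10^5 km³/s².
Semi-major axis of the transfer orbit: a_t = (57400 + 6830)/2 = 32115 km.
Circular speed at r₁: v₁ = √(μ/r₁) = √(3.98954×10^5/57400) = 2.63637 km/s.
Transfer-orbit speed at r₁ (vis-viva): v_a = √[μ(2/r₁ − 1/a_t)] = 1.21580 km/s.
First burn Δv₁ = |v_a − v₁| = 1.42057 km/s.
At r₂, v₂ = √(μ/r₂) = 7.64278 km/s.
Transfer-orbit speed at r₂: v_p = √[μ(2/r₂ − 1/a_t)] = 10.2177 km/s.
Second burn Δv₂ = |v₂ − v_p| = 2.57492 km/s.
Δv = Δv₁ + Δv₂ = 1.42057 + 2.57492 = 3.995 km/s.

Δv = 4.00 km/s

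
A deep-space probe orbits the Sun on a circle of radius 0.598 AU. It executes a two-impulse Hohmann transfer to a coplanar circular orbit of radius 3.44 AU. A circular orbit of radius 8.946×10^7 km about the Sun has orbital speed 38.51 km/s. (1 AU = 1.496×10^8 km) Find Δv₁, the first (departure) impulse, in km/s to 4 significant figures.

From the circular-orbit relation v² = μ/r at r = 8.946×10^7 km: μ = v²r = (38.51)² × 8.946×10^7 = 1.32671×10^11 km³/s².
In km: r₁ = 0.598 × 1.496×10^8 = 8.94608×10^7 km; r₂ = 3.44 × 1.496×10^8 = 5.14624×10^8 km.
The Hohmann ellipse has a_t = (r₁ + r₂)/2 = 3.020424×10^8 km.
Circular speed at r = 8.94608×10^7 km: v_c = √(μ/r) = 38.51 km/s.
Transfer-orbit speed at the same r (vis-viva, a = a_t): v_t = √[μ(2/r − 1/a_t)] = 50.27 km/s.
Δv₁ = |v_t − v_c| = |50.27 − 38.51| = 11.76 km/s.

Δv₁ = 11.76 km/s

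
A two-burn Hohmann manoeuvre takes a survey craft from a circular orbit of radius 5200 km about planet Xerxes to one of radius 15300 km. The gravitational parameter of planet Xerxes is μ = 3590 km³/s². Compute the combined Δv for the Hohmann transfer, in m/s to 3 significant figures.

Semi-major axis of the transfer orbit: a_t = (5200 + 15300)/2 = 10250 km.
At r₁ the circular-orbit speed is v₁ = √(μ/r₁) = 0.8308939 km/s.
On the transfer ellipse at r₁, vis-viva equation gives v_p = √[μ(2/r₁ − 1/a_t)] = 1.015148 km/s.
First burn Δv₁ = |v_p − v₁| = 0.18425 km/s.
Circular speed at r₂: v₂ = √(μ/r₂) = 0.48440 km/s.
Transfer-orbit speed at r₂: v_a = √[μ(2/r₂ − 1/a_t)] = 0.34502 km/s.
Second burn Δv₂ = |v₂ − v_a| = 0.13938 km/s.
Total Δv = Δv₁ + Δv₂ = 0.3236 km/s.

Δv = 324 m/s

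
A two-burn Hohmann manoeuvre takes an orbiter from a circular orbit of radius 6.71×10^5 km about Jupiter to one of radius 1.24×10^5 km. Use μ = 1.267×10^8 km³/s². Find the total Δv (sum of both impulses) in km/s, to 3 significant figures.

Transfer-ellipse semi-major axis a_t = (r₁ + r₂)/2 = (6.710×10^5 + 1.240×10^5)/2 = 3.975×10^5 km.
At r₁ the circular-orbit speed is v₁ = √(μ/r₁) = 13.741 km/s.
On the transfer ellipse at r₁, v² = μ(2/r − 1/a) gives v_a = √[μ(2/r₁ − 1/a_t)] = 7.6748 km/s.
First burn Δv₁ = |v_a − v₁| = 6.066 km/s.
Circular speed at r₂: v₂ = √(μ/r₂) = 31.965 km/s.
Transfer-orbit speed at r₂: v_p = √[μ(2/r₂ − 1/a_t)] = 41.531 km/s.
Second burn Δv₂ = |v₂ − v_p| = 9.566 km/s.
Total Δv = Δv₁ + Δv₂ = 15.63 km/s.

Δv = 15.6 km/s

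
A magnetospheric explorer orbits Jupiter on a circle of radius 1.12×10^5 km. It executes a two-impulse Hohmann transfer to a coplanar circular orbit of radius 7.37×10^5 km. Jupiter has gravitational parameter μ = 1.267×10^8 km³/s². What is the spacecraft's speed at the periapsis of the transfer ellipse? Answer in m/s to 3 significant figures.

v = 44300 m/s

The Hohmann ellipse has a_t = (r₁ + r₂)/2 = 4.245×10^5 km.
At periapsis, r = 1.120×10^5 km.
Applying v² = μ(2/r − 1/a_t): v = 44.32 km/s.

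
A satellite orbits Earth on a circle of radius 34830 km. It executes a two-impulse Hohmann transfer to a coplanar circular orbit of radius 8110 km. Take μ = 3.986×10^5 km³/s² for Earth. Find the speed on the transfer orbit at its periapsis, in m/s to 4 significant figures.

Semi-major axis of the transfer orbit: a_t = (34830 + 8110)/2 = 21470 km.
At periapsis, r = 8110 km.
Applying v² = μ(2/r − 1/a_t): v = 8.929 km/s.

v = 8929 m/s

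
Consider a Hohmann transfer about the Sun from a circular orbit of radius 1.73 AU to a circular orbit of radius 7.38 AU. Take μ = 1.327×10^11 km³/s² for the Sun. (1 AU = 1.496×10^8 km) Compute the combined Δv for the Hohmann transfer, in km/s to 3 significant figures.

Δv = 10.4 km/s

In km: r₁ = 1.73 × 1.496×10^8 = 2.58808×10^8 km; r₂ = 7.38 × 1.496×10^8 = 1.104048×10^9 km.
Semi-major axis of the transfer orbit: a_t = (2.58808×10^8 + 1.104048×10^9)/2 = 6.81428×10^8 km.
Circular speed at r₁: v₁ = √(μ/r₁) = √(1.327×10^11/2.58808×10^8) = 22.6437 km/s.
Transfer-orbit speed at r₁ (vis-viva equation): v_p = √[μ(2/r₁ − 1/a_t)] = 28.8224 km/s.
First burn Δv₁ = |v_p − v₁| = 6.179 km/s.
At r₂, v₂ = √(μ/r₂) = 10.9633 km/s.
Transfer-orbit speed at r₂: v_a = √[μ(2/r₂ − 1/a_t)] = 6.75648 km/s.
Second burn Δv₂ = |v₂ − v_a| = 4.207 km/s.
Δv = Δv₁ + Δv₂ = 6.179 + 4.207 = 10.39 km/s.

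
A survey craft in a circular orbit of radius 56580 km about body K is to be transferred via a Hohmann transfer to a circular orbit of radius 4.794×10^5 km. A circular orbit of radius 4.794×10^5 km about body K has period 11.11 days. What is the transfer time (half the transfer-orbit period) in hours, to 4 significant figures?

From Kepler's third law T² = 4π²r³/μ at r = 4.794×10^5 km, T = 11.11 days = 11.11 × 86400 s = 9.59904×10^5 s: μ = 4π²r³/T² = 4.72061×10^6 km³/s².
Semi-major axis of the transfer orbit: a_t = (56580 + 4.794×10^5)/2 = 2.6799×10^5 km.
Transfer time t = π√(a_t³/μ) = π√((2.6799×10^5)³ / 4.72061×10^6) = 2.006×10^5 s.
Converting: 2.006×10^5 s ÷ 3600 s/hour = 55.72 hours.

t = 55.72 hours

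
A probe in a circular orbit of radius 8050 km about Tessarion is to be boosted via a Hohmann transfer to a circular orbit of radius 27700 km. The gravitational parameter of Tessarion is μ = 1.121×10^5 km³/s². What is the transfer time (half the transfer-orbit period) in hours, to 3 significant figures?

Transfer-ellipse semi-major axis a_t = (r₁ + r₂)/2 = (8050 + 27700)/2 = 17875 km.
Transfer time t = π√(a_t³/μ) = π√((17875)³ / 1.121×10^5) = 22420 s.
Converting: 22420 s ÷ 3600 s/hour = 6.23 hours.

t = 6.23 hours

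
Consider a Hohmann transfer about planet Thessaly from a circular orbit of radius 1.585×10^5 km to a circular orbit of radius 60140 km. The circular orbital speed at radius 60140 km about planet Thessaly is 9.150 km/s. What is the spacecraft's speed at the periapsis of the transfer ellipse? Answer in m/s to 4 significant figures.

From the circular-orbit relation v² = μ/r at r = 60140 km: μ = v²r = (9.150)² × 60140 = 5.03507×10^6 km³/s².
Semi-major axis of the transfer orbit: a_t = (1.585×10^5 + 60140)/2 = 1.0932×10^5 km.
The periapsis of the transfer ellipse is at r = 60140 km.
Vis-viva: v = √[μ(2/r − 1/a_t)] = √[5.03507×10^6 × (2/60140 − 1/1.0932×10^5)] = 11.02 km/s.

v = 11020 m/s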